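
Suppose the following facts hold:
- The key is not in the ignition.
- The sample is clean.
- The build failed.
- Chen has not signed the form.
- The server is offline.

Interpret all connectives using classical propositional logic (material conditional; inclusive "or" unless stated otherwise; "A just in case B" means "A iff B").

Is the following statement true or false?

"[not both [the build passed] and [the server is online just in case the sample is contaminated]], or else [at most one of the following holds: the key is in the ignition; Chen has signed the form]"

true

Let R = "the build passed" (F), U = "the server is online" (F), Q = "the sample is contaminated" (F), P = "the key is in the ignition" (F), S = "Chen has signed the form" (F).
Formalization: (R ↑ (U ↔ Q)) ∨ (P ↑ S)

U ↔ Q = F ↔ F = T
R ↑ (U ↔ Q) = F ↑ T = T
P ↑ S = F ↑ F = T
(R ↑ (U ↔ Q)) ∨ (P ↑ S) = T ∨ T = T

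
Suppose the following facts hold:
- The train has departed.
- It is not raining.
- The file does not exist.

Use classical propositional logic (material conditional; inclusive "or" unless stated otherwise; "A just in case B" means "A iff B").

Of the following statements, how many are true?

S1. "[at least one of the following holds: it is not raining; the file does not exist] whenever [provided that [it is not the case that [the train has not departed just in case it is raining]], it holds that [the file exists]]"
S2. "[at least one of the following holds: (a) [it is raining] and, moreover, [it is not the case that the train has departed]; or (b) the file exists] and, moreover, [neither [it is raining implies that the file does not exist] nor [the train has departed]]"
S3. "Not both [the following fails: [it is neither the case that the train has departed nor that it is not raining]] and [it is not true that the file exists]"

Let S = "the train has departed" (T), G = "it is raining" (F), D = "the file exists" (F).

S1: In symbols: (¬(¬S ↔ G) → D) → (¬G ∨ ¬D)

¬S = ¬T = F
¬S ↔ G = F ↔ F = T
¬(¬S ↔ G) = ¬T = F
¬(¬S ↔ G) → D = F → F = T
¬G = ¬F = T
¬D = ¬F = T
¬G ∨ ¬D = T ∨ T = T
(¬(¬S ↔ G) → D) → (¬G ∨ ¬D) = T → T = T
Hence S1 is true.

S2: Formalization: ((G ∧ ¬S) ∨ D) ∧ ((G → ¬D) ↓ S)

¬S = ¬T = F
G ∧ ¬S = F ∧ F = F
(G ∧ ¬S) ∨ D = F ∨ F = F
¬D = ¬F = T
G → ¬D = F → T = T
(G → ¬D) ↓ S = T ↓ T = F
((G ∧ ¬S) ∨ D) ∧ ((G → ¬D) ↓ S) = F ∧ F = F
Hence S2 is false.

S3: Parsed as ¬(S ↓ ¬G) ↑ ¬D

¬G = ¬F = T
S ↓ ¬G = T ↓ T = F
¬(S ↓ ¬G) = ¬F = T
¬D = ¬F = T
¬(S ↓ ¬G) ↑ ¬D = T ↑ T = F
So S3 is false.

True statements: 1 (S1).

1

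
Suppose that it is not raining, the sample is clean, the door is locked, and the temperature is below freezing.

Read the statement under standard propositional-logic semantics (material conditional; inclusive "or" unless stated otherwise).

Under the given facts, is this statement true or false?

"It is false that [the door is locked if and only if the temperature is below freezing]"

False

Let G = "the door is locked" (True), H = "the temperature is below freezing" (True).
In symbols: not (G iff H)

G iff H = True iff True = True
not (G iff H) = not True = False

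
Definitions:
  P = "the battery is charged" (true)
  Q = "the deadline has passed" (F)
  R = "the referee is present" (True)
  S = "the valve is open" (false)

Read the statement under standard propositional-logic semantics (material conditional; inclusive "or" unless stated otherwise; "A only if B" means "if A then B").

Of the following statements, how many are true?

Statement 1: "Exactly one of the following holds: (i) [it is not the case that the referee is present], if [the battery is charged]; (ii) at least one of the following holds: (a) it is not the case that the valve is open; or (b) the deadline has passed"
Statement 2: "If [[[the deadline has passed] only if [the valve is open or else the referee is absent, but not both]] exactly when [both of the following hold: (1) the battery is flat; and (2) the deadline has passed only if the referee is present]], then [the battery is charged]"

Statement 1: In symbols: (P → ¬R) ⊕ (¬S ∨ Q)

¬R = ¬T = F
P → ¬R = T → F = F
¬S = ¬F = T
¬S ∨ Q = T ∨ F = T
(P → ¬R) ⊕ (¬S ∨ Q) = F ⊕ T = T
So Statement 1 is true.

Statement 2: This is ((Q → (S ⊕ ¬R)) ↔ (¬P ∧ (Q → R))) → P.

¬R = ¬T = F
S ⊕ ¬R = F ⊕ F = F
Q → (S ⊕ ¬R) = F → F = T
¬P = ¬T = F
Q → R = F → T = T
¬P ∧ (Q → R) = F ∧ T = F
(Q → (S ⊕ ¬R)) ↔ (¬P ∧ (Q → R)) = T ↔ F = F
((Q → (S ⊕ ¬R)) ↔ (¬P ∧ (Q → R))) → P = F → T = T
Hence Statement 2 is true.

True statements: 2 (Statement 1, Statement 2).

2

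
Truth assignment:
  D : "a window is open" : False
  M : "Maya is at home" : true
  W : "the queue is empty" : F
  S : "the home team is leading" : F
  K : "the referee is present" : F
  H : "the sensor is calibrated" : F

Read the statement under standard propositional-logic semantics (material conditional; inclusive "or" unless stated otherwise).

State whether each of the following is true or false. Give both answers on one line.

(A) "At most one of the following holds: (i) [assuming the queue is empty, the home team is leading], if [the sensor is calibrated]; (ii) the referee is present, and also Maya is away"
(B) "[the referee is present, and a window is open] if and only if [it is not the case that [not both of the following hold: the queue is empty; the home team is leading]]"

(A): Parsed as (H -> (W -> S)) nand (K & ~M)

W -> S = F -> F = T
H -> (W -> S) = F -> T = T
~M = ~T = F
K & ~M = F & F = F
(H -> (W -> S)) nand (K & ~M) = T nand F = T
So (A) is true.

(B): In symbols: (K & D) <-> ~(W nand S)

K & D = F & F = F
W nand S = F nand F = T
~(W nand S) = ~T = F
(K & D) <-> ~(W nand S) = F <-> F = T
Hence (B) is true.

(A) true; (B) true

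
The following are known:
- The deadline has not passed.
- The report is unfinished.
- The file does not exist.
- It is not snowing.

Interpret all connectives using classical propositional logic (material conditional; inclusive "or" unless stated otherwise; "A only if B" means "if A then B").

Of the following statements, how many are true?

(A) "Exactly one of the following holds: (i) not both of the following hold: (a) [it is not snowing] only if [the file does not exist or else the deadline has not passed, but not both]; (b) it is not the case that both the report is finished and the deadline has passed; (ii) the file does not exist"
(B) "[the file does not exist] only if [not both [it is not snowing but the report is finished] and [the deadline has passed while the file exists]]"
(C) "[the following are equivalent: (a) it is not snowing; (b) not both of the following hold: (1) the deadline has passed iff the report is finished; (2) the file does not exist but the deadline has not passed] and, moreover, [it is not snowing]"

1

Let P = "it is snowing" (F), S = "the file exists" (F), U = "the deadline has passed" (F), Q = "the report is finished" (F).

(A): This is ((¬P → (¬S ⊕ ¬U)) ↑ (Q ↑ U)) ⊕ ¬S.

¬P = ¬F = T
¬S = ¬F = T
¬U = ¬F = T
¬S ⊕ ¬U = T ⊕ T = F
¬P → (¬S ⊕ ¬U) = T → F = F
Q ↑ U = F ↑ F = T
(¬P → (¬S ⊕ ¬U)) ↑ (Q ↑ U) = F ↑ T = T
¬S = ¬F = T
((¬P → (¬S ⊕ ¬U)) ↑ (Q ↑ U)) ⊕ ¬S = T ⊕ T = F
So (A) is false.

(B): This is ¬S → ((¬P ∧ Q) ↑ (U ∧ S)).

¬S = ¬F = T
¬P = ¬F = T
¬P ∧ Q = T ∧ F = F
U ∧ S = F ∧ F = F
(¬P ∧ Q) ↑ (U ∧ S) = F ↑ F = T
¬S → ((¬P ∧ Q) ↑ (U ∧ S)) = T → T = T
Hence (B) is true.

(C): Parsed as (¬P ↔ ((U ↔ Q) ↑ (¬S ∧ ¬U))) ∧ ¬P

¬P = ¬F = T
U ↔ Q = F ↔ F = T
¬S = ¬F = T
¬U = ¬F = T
¬S ∧ ¬U = T ∧ T = T
(U ↔ Q) ↑ (¬S ∧ ¬U) = T ↑ T = F
¬P ↔ ((U ↔ Q) ↑ (¬S ∧ ¬U)) = T ↔ F = F
¬P = ¬F = T
(¬P ↔ ((U ↔ Q) ↑ (¬S ∧ ¬U))) ∧ ¬P = F ∧ T = F
So (C) is false.

True statements: 1.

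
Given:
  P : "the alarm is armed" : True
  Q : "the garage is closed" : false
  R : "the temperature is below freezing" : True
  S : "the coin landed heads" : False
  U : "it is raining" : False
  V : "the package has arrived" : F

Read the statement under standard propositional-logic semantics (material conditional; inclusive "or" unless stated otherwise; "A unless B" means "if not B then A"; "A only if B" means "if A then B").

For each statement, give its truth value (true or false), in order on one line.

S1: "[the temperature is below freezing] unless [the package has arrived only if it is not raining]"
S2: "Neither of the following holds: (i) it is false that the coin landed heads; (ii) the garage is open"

S1: In symbols: R or (V -> not U)

not U = not False = True
V -> not U = False -> True = True
R or (V -> not U) = True or True = True
Thus S1 is true.

S2: Formalization: not S nor not Q

not S = not False = True
not Q = not False = True
not S nor not Q = True nor True = False
Hence S2 is false.

S1 T; S2 F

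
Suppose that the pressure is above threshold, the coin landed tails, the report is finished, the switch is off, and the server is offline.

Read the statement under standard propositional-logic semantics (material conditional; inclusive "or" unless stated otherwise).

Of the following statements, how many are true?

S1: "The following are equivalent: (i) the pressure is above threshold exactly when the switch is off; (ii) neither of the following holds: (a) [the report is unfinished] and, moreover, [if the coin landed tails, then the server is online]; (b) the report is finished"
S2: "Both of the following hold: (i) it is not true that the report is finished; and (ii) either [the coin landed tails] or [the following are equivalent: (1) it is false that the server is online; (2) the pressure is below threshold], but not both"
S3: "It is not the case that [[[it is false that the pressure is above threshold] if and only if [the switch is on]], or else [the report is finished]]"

Let P = "the pressure is above threshold" (T), S = "the switch is on" (F), R = "the report is finished" (T), Q = "the coin landed heads" (F), U = "the server is online" (F).

S1: In symbols: (P <-> ~S) <-> ((~R & (~Q -> U)) nor R)

~S = ~F = T
P <-> ~S = T <-> T = T
~R = ~T = F
~Q = ~F = T
~Q -> U = T -> F = F
~R & (~Q -> U) = F & F = F
(~R & (~Q -> U)) nor R = F nor T = F
(P <-> ~S) <-> ((~R & (~Q -> U)) nor R) = T <-> F = F
Hence S1 is false.

S2: Formalization: ~R & (~Q xor (~U <-> ~P))

~R = ~T = F
~Q = ~F = T
~U = ~F = T
~P = ~T = F
~U <-> ~P = T <-> F = F
~Q xor (~U <-> ~P) = T xor F = T
~R & (~Q xor (~U <-> ~P)) = F & T = F
So S2 is false.

S3: In symbols: ~((~P <-> S) | R)

~P = ~T = F
~P <-> S = F <-> F = T
(~P <-> S) | R = T | T = T
~((~P <-> S) | R) = ~T = F
Thus S3 is false.

True statements: 0 (none).

0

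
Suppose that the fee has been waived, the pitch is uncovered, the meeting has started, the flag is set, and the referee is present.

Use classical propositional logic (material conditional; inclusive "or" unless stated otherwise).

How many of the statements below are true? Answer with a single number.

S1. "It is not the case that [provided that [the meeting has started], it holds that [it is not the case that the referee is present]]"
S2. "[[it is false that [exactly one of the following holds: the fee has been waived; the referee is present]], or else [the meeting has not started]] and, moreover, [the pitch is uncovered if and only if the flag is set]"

2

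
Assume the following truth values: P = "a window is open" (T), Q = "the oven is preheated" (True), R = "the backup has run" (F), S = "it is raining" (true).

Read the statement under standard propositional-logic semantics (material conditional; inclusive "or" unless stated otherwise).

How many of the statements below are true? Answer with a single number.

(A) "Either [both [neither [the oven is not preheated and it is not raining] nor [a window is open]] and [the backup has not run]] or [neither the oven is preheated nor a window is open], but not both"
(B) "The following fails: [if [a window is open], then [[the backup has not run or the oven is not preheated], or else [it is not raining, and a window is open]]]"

(A): Formalization: (((~Q & ~S) nor P) & ~R) xor (Q nor P)

~Q = ~T = F
~S = ~T = F
~Q & ~S = F & F = F
(~Q & ~S) nor P = F nor T = F
~R = ~F = T
((~Q & ~S) nor P) & ~R = F & T = F
Q nor P = T nor T = F
(((~Q & ~S) nor P) & ~R) xor (Q nor P) = F xor F = F
Thus (A) is false.

(B): In symbols: ~(P -> ((~R | ~Q) | (~S & P)))

~R = ~F = T
~Q = ~T = F
~R | ~Q = T | F = T
~S = ~T = F
~S & P = F & T = F
(~R | ~Q) | (~S & P) = T | F = T
P -> ((~R | ~Q) | (~S & P)) = T -> T = T
~(P -> ((~R | ~Q) | (~S & P))) = ~T = F
So (B) is false.

0 of the 2 statements are true (none).

0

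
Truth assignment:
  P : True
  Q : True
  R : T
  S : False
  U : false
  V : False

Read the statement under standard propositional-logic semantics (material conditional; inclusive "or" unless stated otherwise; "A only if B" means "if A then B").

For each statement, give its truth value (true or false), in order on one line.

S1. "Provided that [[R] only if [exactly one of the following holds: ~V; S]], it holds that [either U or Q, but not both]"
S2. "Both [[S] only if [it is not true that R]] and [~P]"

S1: This is (R → (¬V ⊕ S)) → (U ⊕ Q).

¬V = ¬F = T
¬V ⊕ S = T ⊕ F = T
R → (¬V ⊕ S) = T → T = T
U ⊕ Q = F ⊕ T = T
(R → (¬V ⊕ S)) → (U ⊕ Q) = T → T = T
Thus S1 is true.

S2: Formalization: (S → ¬R) ∧ ¬P

¬R = ¬T = F
S → ¬R = F → F = T
¬P = ¬T = F
(S → ¬R) ∧ ¬P = T ∧ F = F
So S2 is false.

S1 true / S2 false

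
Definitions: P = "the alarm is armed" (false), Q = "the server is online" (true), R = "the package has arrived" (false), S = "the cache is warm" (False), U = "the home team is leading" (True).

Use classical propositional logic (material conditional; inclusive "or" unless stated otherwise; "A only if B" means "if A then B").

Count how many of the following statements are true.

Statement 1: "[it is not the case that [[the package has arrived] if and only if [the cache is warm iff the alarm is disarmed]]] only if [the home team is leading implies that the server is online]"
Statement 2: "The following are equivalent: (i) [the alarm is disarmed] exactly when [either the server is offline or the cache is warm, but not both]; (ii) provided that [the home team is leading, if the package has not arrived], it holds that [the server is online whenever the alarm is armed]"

Statement 1: In symbols: ¬(R ↔ (S ↔ ¬P)) → (U → Q)

¬P = ¬F = T
S ↔ ¬P = F ↔ T = F
R ↔ (S ↔ ¬P) = F ↔ F = T
¬(R ↔ (S ↔ ¬P)) = ¬T = F
U → Q = T → T = T
¬(R ↔ (S ↔ ¬P)) → (U → Q) = F → T = T
Hence Statement 1 is true.

Statement 2: Formalization: (¬P ↔ (¬Q ⊕ S)) ↔ ((¬R → U) → (P → Q))

¬P = ¬F = T
¬Q = ¬T = F
¬Q ⊕ S = F ⊕ F = F
¬P ↔ (¬Q ⊕ S) = T ↔ F = F
¬R = ¬F = T
¬R → U = T → T = T
P → Q = F → T = T
(¬R → U) → (P → Q) = T → T = T
(¬P ↔ (¬Q ⊕ S)) ↔ ((¬R → U) → (P → Q)) = F ↔ T = F
Thus Statement 2 is false.

1 of the 2 statements is true (Statement 1).

1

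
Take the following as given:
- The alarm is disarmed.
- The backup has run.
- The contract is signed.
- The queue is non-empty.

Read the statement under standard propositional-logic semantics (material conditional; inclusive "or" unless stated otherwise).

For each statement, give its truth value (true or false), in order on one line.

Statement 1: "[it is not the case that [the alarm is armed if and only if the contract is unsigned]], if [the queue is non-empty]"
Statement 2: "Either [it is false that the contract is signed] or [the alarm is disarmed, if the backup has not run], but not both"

Statement 1 F / Statement 2 T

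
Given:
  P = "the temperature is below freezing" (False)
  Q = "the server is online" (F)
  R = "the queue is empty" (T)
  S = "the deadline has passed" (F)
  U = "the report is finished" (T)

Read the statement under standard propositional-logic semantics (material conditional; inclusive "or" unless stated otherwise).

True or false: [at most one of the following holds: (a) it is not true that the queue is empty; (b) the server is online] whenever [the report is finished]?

The statement is true.

This is U -> (~R nand Q).

~R = ~T = F
~R nand Q = F nand F = T
U -> (~R nand Q) = T -> T = T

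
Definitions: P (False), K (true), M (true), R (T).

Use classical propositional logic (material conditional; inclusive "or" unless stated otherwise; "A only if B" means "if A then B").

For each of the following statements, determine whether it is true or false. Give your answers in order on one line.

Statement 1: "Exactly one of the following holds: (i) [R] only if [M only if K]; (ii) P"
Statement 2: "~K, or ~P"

Statement 1: Formalization: (R → (M → K)) ⊕ P

M → K = T → T = T
R → (M → K) = T → T = T
(R → (M → K)) ⊕ P = T ⊕ F = T
Thus Statement 1 is true.

Statement 2: In symbols: ¬K ∨ ¬P

¬K = ¬T = F
¬P = ¬F = T
¬K ∨ ¬P = F ∨ T = T
Hence Statement 2 is true.

Statement 1 true / Statement 2 true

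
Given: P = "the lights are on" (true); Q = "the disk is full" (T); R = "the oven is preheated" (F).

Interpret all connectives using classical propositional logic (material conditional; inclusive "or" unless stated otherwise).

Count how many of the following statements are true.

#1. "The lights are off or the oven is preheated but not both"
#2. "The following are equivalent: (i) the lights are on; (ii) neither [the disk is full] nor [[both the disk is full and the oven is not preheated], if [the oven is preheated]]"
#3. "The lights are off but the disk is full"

#1: Parsed as ~P xor R

~P = ~T = F
~P xor R = F xor F = F
Hence #1 is false.

#2: This is P <-> (Q nor (R -> (Q & ~R))).

~R = ~F = T
Q & ~R = T & T = T
R -> (Q & ~R) = F -> T = T
Q nor (R -> (Q & ~R)) = T nor T = F
P <-> (Q nor (R -> (Q & ~R))) = T <-> F = F
Thus #2 is false.

#3: Formalization: ~P & Q

~P = ~T = F
~P & Q = F & T = F
Hence #3 is false.

Count: 0.

0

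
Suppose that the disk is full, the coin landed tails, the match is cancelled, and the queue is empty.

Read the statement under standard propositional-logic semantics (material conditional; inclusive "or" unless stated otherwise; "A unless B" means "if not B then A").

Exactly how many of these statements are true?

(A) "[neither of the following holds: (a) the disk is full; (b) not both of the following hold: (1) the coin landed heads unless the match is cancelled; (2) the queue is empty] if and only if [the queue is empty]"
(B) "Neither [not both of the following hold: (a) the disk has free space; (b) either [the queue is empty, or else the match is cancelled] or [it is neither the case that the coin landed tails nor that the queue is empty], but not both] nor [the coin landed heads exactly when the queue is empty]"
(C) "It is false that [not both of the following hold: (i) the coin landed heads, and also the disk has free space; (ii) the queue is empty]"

Let P = "the disk is full" (True), Q = "the coin landed heads" (False), R = "the match is cancelled" (True), S = "the queue is empty" (True).

(A): In symbols: (P nor ((Q or R) nand S)) iff S

Q or R = False or True = True
(Q or R) nand S = True nand True = False
P nor ((Q or R) nand S) = True nor False = False
(P nor ((Q or R) nand S)) iff S = False iff True = False
Hence (A) is false.

(B): In symbols: (not P nand ((S or R) xor (not Q nor S))) nor (Q iff S)

not P = not True = False
S or R = True or True = True
not Q = not False = True
not Q nor S = True nor True = False
(S or R) xor (not Q nor S) = True xor False = True
not P nand ((S or R) xor (not Q nor S)) = False nand True = True
Q iff S = False iff True = False
(not P nand ((S or R) xor (not Q nor S))) nor (Q iff S) = True nor False = False
So (B) is false.

(C): This is not ((Q and not P) nand S).

not P = not True = False
Q and not P = False and False = False
(Q and not P) nand S = False nand True = True
not ((Q and not P) nand S) = not True = False
Hence (C) is false.

Count: 0.

0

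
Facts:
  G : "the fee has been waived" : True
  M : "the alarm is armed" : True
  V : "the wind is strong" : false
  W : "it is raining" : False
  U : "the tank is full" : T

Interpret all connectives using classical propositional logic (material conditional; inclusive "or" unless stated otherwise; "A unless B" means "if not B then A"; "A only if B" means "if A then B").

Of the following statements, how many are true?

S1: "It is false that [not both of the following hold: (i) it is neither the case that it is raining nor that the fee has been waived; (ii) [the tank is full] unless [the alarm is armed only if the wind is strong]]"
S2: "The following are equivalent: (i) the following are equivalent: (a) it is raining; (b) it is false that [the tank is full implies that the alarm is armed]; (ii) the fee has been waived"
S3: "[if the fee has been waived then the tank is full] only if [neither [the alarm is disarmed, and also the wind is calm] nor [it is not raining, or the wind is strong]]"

S1: Parsed as ¬((W ↓ G) ↑ (U ∨ (M → V)))

W ↓ G = F ↓ T = F
M → V = T → F = F
U ∨ (M → V) = T ∨ F = T
(W ↓ G) ↑ (U ∨ (M → V)) = F ↑ T = T
¬((W ↓ G) ↑ (U ∨ (M → V))) = ¬T = F
Hence S1 is false.

S2: In symbols: (W ↔ ¬(U → M)) ↔ G

U → M = T → T = T
¬(U → M) = ¬T = F
W ↔ ¬(U → M) = F ↔ F = T
(W ↔ ¬(U → M)) ↔ G = T ↔ T = T
Hence S2 is true.

S3: Parsed as (G → U) → ((¬M ∧ ¬V) ↓ (¬W ∨ V))

G → U = T → T = T
¬M = ¬T = F
¬V = ¬F = T
¬M ∧ ¬V = F ∧ T = F
¬W = ¬F = T
¬W ∨ V = T ∨ F = T
(¬M ∧ ¬V) ↓ (¬W ∨ V) = F ↓ T = F
(G → U) → ((¬M ∧ ¬V) ↓ (¬W ∨ V)) = T → F = F
So S3 is false.

1 of the 3 statements is true (S2).

1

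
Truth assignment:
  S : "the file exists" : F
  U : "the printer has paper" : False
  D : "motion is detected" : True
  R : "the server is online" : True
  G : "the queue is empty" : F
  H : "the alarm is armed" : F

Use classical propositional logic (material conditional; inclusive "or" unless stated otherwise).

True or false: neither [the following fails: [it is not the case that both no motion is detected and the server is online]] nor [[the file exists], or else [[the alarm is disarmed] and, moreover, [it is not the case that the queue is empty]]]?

The statement is false.

In symbols: ¬(¬D ↑ R) ↓ (S ∨ (¬H ∧ ¬G))

¬D = ¬T = F
¬D ↑ R = F ↑ T = T
¬(¬D ↑ R) = ¬T = F
¬H = ¬F = T
¬G = ¬F = T
¬H ∧ ¬G = T ∧ T = T
S ∨ (¬H ∧ ¬G) = F ∨ T = T
¬(¬D ↑ R) ↓ (S ∨ (¬H ∧ ¬G)) = F ↓ T = F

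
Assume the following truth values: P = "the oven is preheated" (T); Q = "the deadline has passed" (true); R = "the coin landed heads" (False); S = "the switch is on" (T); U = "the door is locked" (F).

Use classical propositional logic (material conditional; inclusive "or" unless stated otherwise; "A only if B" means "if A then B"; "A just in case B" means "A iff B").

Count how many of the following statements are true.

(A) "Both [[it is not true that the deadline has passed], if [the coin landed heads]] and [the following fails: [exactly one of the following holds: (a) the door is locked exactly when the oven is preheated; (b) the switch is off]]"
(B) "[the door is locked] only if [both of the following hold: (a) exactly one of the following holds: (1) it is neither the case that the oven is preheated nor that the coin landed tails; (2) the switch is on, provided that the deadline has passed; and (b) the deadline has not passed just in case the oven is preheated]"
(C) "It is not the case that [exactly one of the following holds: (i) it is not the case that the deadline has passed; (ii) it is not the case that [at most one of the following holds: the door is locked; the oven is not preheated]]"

(A): Formalization: (R → ¬Q) ∧ ¬((U ↔ P) ⊕ ¬S)

¬Q = ¬T = F
R → ¬Q = F → F = T
U ↔ P = F ↔ T = F
¬S = ¬T = F
(U ↔ P) ⊕ ¬S = F ⊕ F = F
¬((U ↔ P) ⊕ ¬S) = ¬F = T
(R → ¬Q) ∧ ¬((U ↔ P) ⊕ ¬S) = T ∧ T = T
Thus (A) is true.

(B): Formalization: U → (((P ↓ ¬R) ⊕ (Q → S)) ∧ (¬Q ↔ P))

¬R = ¬F = T
P ↓ ¬R = T ↓ T = F
Q → S = T → T = T
(P ↓ ¬R) ⊕ (Q → S) = F ⊕ T = T
¬Q = ¬T = F
¬Q ↔ P = F ↔ T = F
((P ↓ ¬R) ⊕ (Q → S)) ∧ (¬Q ↔ P) = T ∧ F = F
U → (((P ↓ ¬R) ⊕ (Q → S)) ∧ (¬Q ↔ P)) = F → F = T
Thus (B) is true.

(C): Formalization: ¬(¬Q ⊕ ¬(U ↑ ¬P))

¬Q = ¬T = F
¬P = ¬T = F
U ↑ ¬P = F ↑ F = T
¬(U ↑ ¬P) = ¬T = F
¬Q ⊕ ¬(U ↑ ¬P) = F ⊕ F = F
¬(¬Q ⊕ ¬(U ↑ ¬P)) = ¬F = T
Hence (C) is true.

True statements: 3 ((A), (B), (C)).

3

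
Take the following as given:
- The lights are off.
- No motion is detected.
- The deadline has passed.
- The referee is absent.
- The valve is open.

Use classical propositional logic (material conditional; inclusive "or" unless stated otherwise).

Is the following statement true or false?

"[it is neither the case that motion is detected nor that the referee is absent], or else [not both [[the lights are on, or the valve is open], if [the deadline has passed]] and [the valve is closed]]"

True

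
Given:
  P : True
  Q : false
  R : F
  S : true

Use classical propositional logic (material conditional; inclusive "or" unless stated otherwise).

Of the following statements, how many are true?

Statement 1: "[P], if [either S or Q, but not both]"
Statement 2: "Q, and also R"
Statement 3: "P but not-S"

1

Statement 1: Parsed as (S xor Q) -> P

S xor Q = True xor False = True
(S xor Q) -> P = True -> True = True
Thus Statement 1 is true.

Statement 2: This is Q and R.

Q and R = False and False = False
Thus Statement 2 is false.

Statement 3: In symbols: P and not S

not S = not True = False
P and not S = True and False = False
Thus Statement 3 is false.

1 of the 3 statements is true (Statement 1).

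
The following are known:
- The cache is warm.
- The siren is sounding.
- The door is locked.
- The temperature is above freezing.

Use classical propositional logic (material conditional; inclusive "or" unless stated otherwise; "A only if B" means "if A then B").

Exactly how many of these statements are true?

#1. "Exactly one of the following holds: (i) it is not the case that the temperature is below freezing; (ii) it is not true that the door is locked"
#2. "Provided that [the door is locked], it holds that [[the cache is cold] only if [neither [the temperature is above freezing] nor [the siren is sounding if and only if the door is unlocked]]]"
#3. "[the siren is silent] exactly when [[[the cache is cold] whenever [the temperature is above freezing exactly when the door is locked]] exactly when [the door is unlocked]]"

2

Let Q = "the temperature is below freezing" (False), W = "the door is locked" (True), D = "the cache is warm" (True), V = "the siren is sounding" (True).

#1: Formalization: not Q xor not W

not Q = not False = True
not W = not True = False
not Q xor not W = True xor False = True
Thus #1 is true.

#2: This is W -> (not D -> (not Q nor (V iff not W))).

not D = not True = False
not Q = not False = True
not W = not True = False
V iff not W = True iff False = False
not Q nor (V iff not W) = True nor False = False
not D -> (not Q nor (V iff not W)) = False -> False = True
W -> (not D -> (not Q nor (V iff not W))) = True -> True = True
Hence #2 is true.

#3: This is not V iff (((not Q iff W) -> not D) iff not W).

not V = not True = False
not Q = not False = True
not Q iff W = True iff True = True
not D = not True = False
(not Q iff W) -> not D = True -> False = False
not W = not True = False
((not Q iff W) -> not D) iff not W = False iff False = True
not V iff (((not Q iff W) -> not D) iff not W) = False iff True = False
So #3 is false.

Count: 2.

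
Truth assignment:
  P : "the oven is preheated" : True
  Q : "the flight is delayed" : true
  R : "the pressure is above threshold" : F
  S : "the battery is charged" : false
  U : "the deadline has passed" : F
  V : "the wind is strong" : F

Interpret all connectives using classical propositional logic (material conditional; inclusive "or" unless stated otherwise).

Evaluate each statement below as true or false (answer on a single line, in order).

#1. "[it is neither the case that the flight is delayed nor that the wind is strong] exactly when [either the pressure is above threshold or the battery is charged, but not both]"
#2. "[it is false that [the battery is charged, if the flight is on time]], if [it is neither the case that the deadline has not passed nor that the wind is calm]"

#1 True / #2 True

#1: This is (Q ↓ V) ↔ (R ⊕ S).

Q ↓ V = T ↓ F = F
R ⊕ S = F ⊕ F = F
(Q ↓ V) ↔ (R ⊕ S) = F ↔ F = T
Thus #1 is true.

#2: This is (¬U ↓ ¬V) → ¬(¬Q → S).

¬U = ¬F = T
¬V = ¬F = T
¬U ↓ ¬V = T ↓ T = F
¬Q = ¬T = F
¬Q → S = F → F = T
¬(¬Q → S) = ¬T = F
(¬U ↓ ¬V) → ¬(¬Q → S) = F → F = T
Thus #2 is true.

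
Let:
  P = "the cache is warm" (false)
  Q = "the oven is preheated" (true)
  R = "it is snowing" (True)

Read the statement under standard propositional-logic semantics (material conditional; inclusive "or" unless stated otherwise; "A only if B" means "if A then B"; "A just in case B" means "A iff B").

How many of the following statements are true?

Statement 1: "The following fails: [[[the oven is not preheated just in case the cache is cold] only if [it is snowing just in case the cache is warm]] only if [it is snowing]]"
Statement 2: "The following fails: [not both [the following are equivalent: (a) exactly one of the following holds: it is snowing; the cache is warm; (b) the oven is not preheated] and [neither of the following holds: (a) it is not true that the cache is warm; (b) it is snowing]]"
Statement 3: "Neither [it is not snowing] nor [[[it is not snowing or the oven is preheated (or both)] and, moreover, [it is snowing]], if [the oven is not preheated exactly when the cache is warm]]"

Statement 1: Parsed as ~(((~Q <-> ~P) -> (R <-> P)) -> R)

~Q = ~T = F
~P = ~F = T
~Q <-> ~P = F <-> T = F
R <-> P = T <-> F = F
(~Q <-> ~P) -> (R <-> P) = F -> F = T
((~Q <-> ~P) -> (R <-> P)) -> R = T -> T = T
~(((~Q <-> ~P) -> (R <-> P)) -> R) = ~T = F
Thus Statement 1 is false.

Statement 2: This is ~(((R xor P) <-> ~Q) nand (~P nor R)).

R xor P = T xor F = T
~Q = ~T = F
(R xor P) <-> ~Q = T <-> F = F
~P = ~F = T
~P nor R = T nor T = F
((R xor P) <-> ~Q) nand (~P nor R) = F nand F = T
~(((R xor P) <-> ~Q) nand (~P nor R)) = ~T = F
So Statement 2 is false.

Statement 3: Formalization: ~R nor ((~Q <-> P) -> ((~R | Q) & R))

~R = ~T = F
~Q = ~T = F
~Q <-> P = F <-> F = T
~R = ~T = F
~R | Q = F | T = T
(~R | Q) & R = T & T = T
(~Q <-> P) -> ((~R | Q) & R) = T -> T = T
~R nor ((~Q <-> P) -> ((~R | Q) & R)) = F nor T = F
So Statement 3 is false.

0 of the 3 statements are true (none).

0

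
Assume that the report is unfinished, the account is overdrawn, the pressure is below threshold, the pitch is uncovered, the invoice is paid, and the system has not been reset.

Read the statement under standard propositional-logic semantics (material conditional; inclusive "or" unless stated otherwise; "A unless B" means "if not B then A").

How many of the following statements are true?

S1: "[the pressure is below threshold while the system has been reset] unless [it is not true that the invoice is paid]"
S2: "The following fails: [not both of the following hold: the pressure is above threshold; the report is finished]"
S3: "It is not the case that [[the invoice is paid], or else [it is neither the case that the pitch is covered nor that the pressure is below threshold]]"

Let R = "the pressure is above threshold" (False), V = "the system has been reset" (False), U = "the invoice is paid" (True), P = "the report is finished" (False), S = "the pitch is covered" (False).

S1: In symbols: (not R and V) or not U

not R = not False = True
not R and V = True and False = False
not U = not True = False
(not R and V) or not U = False or False = False
Thus S1 is false.

S2: Parsed as not (R nand P)

R nand P = False nand False = True
not (R nand P) = not True = False
Thus S2 is false.

S3: This is not (U or (S nor not R)).

not R = not False = True
S nor not R = False nor True = False
U or (S nor not R) = True or False = True
not (U or (S nor not R)) = not True = False
Hence S3 is false.

0 of the 3 statements are true (none).

0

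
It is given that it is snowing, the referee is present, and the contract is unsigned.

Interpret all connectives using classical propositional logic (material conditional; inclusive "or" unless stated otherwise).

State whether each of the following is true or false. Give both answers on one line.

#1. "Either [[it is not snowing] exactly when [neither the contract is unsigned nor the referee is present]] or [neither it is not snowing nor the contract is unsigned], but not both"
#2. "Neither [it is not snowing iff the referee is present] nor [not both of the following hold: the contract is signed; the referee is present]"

#1 True; #2 False

Let S = "it is snowing" (T), P = "the contract is signed" (F), W = "the referee is present" (T).

#1: Formalization: (¬S ↔ (¬P ↓ W)) ⊕ (¬S ↓ ¬P)

¬S = ¬T = F
¬P = ¬F = T
¬P ↓ W = T ↓ T = F
¬S ↔ (¬P ↓ W) = F ↔ F = T
¬S = ¬T = F
¬P = ¬F = T
¬S ↓ ¬P = F ↓ T = F
(¬S ↔ (¬P ↓ W)) ⊕ (¬S ↓ ¬P) = T ⊕ F = T
Hence #1 is true.

#2: In symbols: (¬S ↔ W) ↓ (P ↑ W)

¬S = ¬T = F
¬S ↔ W = F ↔ T = F
P ↑ W = F ↑ T = T
(¬S ↔ W) ↓ (P ↑ W) = F ↓ T = F
So #2 is false.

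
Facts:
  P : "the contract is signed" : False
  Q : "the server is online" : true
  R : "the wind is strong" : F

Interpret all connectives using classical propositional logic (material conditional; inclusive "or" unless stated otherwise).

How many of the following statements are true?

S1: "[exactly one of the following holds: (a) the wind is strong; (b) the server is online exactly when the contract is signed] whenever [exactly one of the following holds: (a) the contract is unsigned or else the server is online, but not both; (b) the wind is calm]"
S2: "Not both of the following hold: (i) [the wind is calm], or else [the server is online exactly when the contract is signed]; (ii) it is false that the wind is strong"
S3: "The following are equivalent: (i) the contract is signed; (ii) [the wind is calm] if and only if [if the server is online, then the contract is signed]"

S1: In symbols: ((¬P ⊕ Q) ⊕ ¬R) → (R ⊕ (Q ↔ P))

¬P = ¬F = T
¬P ⊕ Q = T ⊕ T = F
¬R = ¬F = T
(¬P ⊕ Q) ⊕ ¬R = F ⊕ T = T
Q ↔ P = T ↔ F = F
R ⊕ (Q ↔ P) = F ⊕ F = F
((¬P ⊕ Q) ⊕ ¬R) → (R ⊕ (Q ↔ P)) = T → F = F
So S1 is false.

S2: Parsed as (¬R ∨ (Q ↔ P)) ↑ ¬R

¬R = ¬F = T
Q ↔ P = T ↔ F = F
¬R ∨ (Q ↔ P) = T ∨ F = T
¬R = ¬F = T
(¬R ∨ (Q ↔ P)) ↑ ¬R = T ↑ T = F
Hence S2 is false.

S3: This is P ↔ (¬R ↔ (Q → P)).

¬R = ¬F = T
Q → P = T → F = F
¬R ↔ (Q → P) = T ↔ F = F
P ↔ (¬R ↔ (Q → P)) = F ↔ F = T
So S3 is true.

True statements: 1 (S3).

1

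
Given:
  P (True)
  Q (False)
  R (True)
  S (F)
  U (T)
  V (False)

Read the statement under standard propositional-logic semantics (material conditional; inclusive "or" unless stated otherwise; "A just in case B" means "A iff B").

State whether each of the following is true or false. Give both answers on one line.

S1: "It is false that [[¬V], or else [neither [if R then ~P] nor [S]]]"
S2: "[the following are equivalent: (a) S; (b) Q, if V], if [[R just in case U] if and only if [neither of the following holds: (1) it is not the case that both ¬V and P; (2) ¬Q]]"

S1: This is not (not V or ((R -> not P) nor S)).

not V = not False = True
not P = not True = False
R -> not P = True -> False = False
(R -> not P) nor S = False nor False = True
not V or ((R -> not P) nor S) = True or True = True
not (not V or ((R -> not P) nor S)) = not True = False
Hence S1 is false.

S2: This is ((R iff U) iff ((not V nand P) nor not Q)) -> (S iff (V -> Q)).

R iff U = True iff True = True
not V = not False = True
not V nand P = True nand True = False
not Q = not False = True
(not V nand P) nor not Q = False nor True = False
(R iff U) iff ((not V nand P) nor not Q) = True iff False = False
V -> Q = False -> False = True
S iff (V -> Q) = False iff True = False
((R iff U) iff ((not V nand P) nor not Q)) -> (S iff (V -> Q)) = False -> False = True
So S2 is true.

S1 False, S2 True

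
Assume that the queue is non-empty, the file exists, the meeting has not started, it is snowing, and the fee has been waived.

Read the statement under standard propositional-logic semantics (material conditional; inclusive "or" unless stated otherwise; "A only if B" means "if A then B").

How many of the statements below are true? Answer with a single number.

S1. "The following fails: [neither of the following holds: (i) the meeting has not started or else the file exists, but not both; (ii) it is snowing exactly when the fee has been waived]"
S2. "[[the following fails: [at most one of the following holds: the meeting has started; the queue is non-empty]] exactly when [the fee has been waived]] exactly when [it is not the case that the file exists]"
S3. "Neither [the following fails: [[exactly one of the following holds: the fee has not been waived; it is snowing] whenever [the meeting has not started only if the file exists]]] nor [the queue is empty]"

3

Let U = "the meeting has started" (F), D = "the file exists" (T), S = "it is snowing" (T), V = "the fee has been waived" (T), R = "the queue is empty" (F).

S1: In symbols: ~((~U xor D) nor (S <-> V))

~U = ~F = T
~U xor D = T xor T = F
S <-> V = T <-> T = T
(~U xor D) nor (S <-> V) = F nor T = F
~((~U xor D) nor (S <-> V)) = ~F = T
Thus S1 is true.

S2: Formalization: (~(U nand ~R) <-> V) <-> ~D

~R = ~F = T
U nand ~R = F nand T = T
~(U nand ~R) = ~T = F
~(U nand ~R) <-> V = F <-> T = F
~D = ~T = F
(~(U nand ~R) <-> V) <-> ~D = F <-> F = T
Thus S2 is true.

S3: Formalization: ~((~U -> D) -> (~V xor S)) nor R

~U = ~F = T
~U -> D = T -> T = T
~V = ~T = F
~V xor S = F xor T = T
(~U -> D) -> (~V xor S) = T -> T = T
~((~U -> D) -> (~V xor S)) = ~T = F
~((~U -> D) -> (~V xor S)) nor R = F nor F = T
Thus S3 is true.

Count: 3.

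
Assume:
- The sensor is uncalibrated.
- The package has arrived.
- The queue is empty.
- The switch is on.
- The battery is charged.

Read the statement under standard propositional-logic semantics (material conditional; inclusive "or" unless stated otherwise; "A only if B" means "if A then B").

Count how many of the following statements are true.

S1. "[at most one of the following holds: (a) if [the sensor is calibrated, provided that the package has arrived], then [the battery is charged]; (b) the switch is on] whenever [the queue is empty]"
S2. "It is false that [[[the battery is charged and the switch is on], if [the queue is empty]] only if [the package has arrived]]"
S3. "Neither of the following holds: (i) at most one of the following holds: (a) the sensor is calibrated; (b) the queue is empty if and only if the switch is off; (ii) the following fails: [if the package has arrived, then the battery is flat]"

0

Let R = "the queue is empty" (T), Q = "the package has arrived" (T), P = "the sensor is calibrated" (F), U = "the battery is charged" (T), S = "the switch is on" (T).

S1: Formalization: R → (((Q → P) → U) ↑ S)

Q → P = T → F = F
(Q → P) → U = F → T = T
((Q → P) → U) ↑ S = T ↑ T = F
R → (((Q → P) → U) ↑ S) = T → F = F
So S1 is false.

S2: This is ¬((R → (U ∧ S)) → Q).

U ∧ S = T ∧ T = T
R → (U ∧ S) = T → T = T
(R → (U ∧ S)) → Q = T → T = T
¬((R → (U ∧ S)) → Q) = ¬T = F
So S2 is false.

S3: Parsed as (P ↑ (R ↔ ¬S)) ↓ ¬(Q → ¬U)

¬S = ¬T = F
R ↔ ¬S = T ↔ F = F
P ↑ (R ↔ ¬S) = F ↑ F = T
¬U = ¬T = F
Q → ¬U = T → F = F
¬(Q → ¬U) = ¬F = T
(P ↑ (R ↔ ¬S)) ↓ ¬(Q → ¬U) = T ↓ T = F
Thus S3 is false.

0 of the 3 statements are true (none).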